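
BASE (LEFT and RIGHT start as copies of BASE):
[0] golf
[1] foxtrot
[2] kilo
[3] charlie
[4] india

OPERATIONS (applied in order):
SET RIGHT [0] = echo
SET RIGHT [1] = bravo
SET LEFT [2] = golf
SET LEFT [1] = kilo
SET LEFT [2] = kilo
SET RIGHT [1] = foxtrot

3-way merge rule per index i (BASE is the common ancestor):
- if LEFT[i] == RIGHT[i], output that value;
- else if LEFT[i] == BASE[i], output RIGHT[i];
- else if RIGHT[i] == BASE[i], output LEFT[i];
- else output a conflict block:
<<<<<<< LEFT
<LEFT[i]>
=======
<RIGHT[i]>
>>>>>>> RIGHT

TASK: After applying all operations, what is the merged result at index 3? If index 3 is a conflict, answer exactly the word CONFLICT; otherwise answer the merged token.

Answer: charlie

Derivation:
Final LEFT:  [golf, kilo, kilo, charlie, india]
Final RIGHT: [echo, foxtrot, kilo, charlie, india]
i=0: L=golf=BASE, R=echo -> take RIGHT -> echo
i=1: L=kilo, R=foxtrot=BASE -> take LEFT -> kilo
i=2: L=kilo R=kilo -> agree -> kilo
i=3: L=charlie R=charlie -> agree -> charlie
i=4: L=india R=india -> agree -> india
Index 3 -> charlie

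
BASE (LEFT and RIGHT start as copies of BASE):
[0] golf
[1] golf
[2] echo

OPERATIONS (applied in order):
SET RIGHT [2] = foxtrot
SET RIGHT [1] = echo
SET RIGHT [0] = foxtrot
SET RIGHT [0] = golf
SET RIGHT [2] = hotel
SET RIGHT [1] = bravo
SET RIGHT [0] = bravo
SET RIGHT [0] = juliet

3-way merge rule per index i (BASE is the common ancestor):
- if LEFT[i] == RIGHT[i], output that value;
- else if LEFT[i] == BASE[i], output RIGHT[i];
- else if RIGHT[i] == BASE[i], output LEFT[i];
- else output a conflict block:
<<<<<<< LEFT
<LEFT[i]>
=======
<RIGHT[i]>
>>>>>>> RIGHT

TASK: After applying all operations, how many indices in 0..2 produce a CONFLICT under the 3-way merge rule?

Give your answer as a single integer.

Final LEFT:  [golf, golf, echo]
Final RIGHT: [juliet, bravo, hotel]
i=0: L=golf=BASE, R=juliet -> take RIGHT -> juliet
i=1: L=golf=BASE, R=bravo -> take RIGHT -> bravo
i=2: L=echo=BASE, R=hotel -> take RIGHT -> hotel
Conflict count: 0

Answer: 0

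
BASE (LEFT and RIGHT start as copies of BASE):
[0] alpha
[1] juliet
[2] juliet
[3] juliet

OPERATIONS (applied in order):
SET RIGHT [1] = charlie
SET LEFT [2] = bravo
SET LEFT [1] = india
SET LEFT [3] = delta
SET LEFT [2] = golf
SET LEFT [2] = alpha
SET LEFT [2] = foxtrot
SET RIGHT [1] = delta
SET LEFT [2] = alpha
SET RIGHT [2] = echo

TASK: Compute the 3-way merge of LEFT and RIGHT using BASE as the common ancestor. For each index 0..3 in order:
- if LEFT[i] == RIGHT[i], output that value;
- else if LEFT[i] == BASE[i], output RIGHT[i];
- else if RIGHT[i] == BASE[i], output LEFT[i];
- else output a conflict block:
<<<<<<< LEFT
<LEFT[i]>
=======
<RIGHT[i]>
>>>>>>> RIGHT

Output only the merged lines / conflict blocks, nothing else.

Final LEFT:  [alpha, india, alpha, delta]
Final RIGHT: [alpha, delta, echo, juliet]
i=0: L=alpha R=alpha -> agree -> alpha
i=1: BASE=juliet L=india R=delta all differ -> CONFLICT
i=2: BASE=juliet L=alpha R=echo all differ -> CONFLICT
i=3: L=delta, R=juliet=BASE -> take LEFT -> delta

Answer: alpha
<<<<<<< LEFT
india
=======
delta
>>>>>>> RIGHT
<<<<<<< LEFT
alpha
=======
echo
>>>>>>> RIGHT
delta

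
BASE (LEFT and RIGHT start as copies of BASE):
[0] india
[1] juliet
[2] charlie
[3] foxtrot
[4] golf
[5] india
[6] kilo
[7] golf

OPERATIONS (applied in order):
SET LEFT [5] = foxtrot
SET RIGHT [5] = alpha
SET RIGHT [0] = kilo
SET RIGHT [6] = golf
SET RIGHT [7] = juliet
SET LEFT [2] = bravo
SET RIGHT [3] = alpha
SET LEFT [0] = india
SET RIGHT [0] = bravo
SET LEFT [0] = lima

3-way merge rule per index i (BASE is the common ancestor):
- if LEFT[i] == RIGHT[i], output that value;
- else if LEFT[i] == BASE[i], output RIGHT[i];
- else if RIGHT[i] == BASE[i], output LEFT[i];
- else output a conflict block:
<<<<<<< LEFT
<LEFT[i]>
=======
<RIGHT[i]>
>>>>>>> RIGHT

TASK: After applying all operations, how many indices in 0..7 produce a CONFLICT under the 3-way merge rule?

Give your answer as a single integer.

Final LEFT:  [lima, juliet, bravo, foxtrot, golf, foxtrot, kilo, golf]
Final RIGHT: [bravo, juliet, charlie, alpha, golf, alpha, golf, juliet]
i=0: BASE=india L=lima R=bravo all differ -> CONFLICT
i=1: L=juliet R=juliet -> agree -> juliet
i=2: L=bravo, R=charlie=BASE -> take LEFT -> bravo
i=3: L=foxtrot=BASE, R=alpha -> take RIGHT -> alpha
i=4: L=golf R=golf -> agree -> golf
i=5: BASE=india L=foxtrot R=alpha all differ -> CONFLICT
i=6: L=kilo=BASE, R=golf -> take RIGHT -> golf
i=7: L=golf=BASE, R=juliet -> take RIGHT -> juliet
Conflict count: 2

Answer: 2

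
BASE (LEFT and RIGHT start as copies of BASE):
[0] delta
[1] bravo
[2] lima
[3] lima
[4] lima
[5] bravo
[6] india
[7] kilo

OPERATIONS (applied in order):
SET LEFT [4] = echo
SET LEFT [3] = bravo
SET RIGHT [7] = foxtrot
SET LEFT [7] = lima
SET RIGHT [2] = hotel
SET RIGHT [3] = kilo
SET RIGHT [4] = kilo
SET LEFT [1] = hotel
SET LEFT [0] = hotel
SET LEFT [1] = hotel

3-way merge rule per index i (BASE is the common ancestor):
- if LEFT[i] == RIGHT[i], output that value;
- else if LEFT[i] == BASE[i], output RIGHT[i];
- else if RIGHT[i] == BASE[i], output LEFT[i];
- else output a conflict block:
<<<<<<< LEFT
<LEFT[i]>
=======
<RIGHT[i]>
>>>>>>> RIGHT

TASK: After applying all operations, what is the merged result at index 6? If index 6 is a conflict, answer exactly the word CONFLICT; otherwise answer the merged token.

Final LEFT:  [hotel, hotel, lima, bravo, echo, bravo, india, lima]
Final RIGHT: [delta, bravo, hotel, kilo, kilo, bravo, india, foxtrot]
i=0: L=hotel, R=delta=BASE -> take LEFT -> hotel
i=1: L=hotel, R=bravo=BASE -> take LEFT -> hotel
i=2: L=lima=BASE, R=hotel -> take RIGHT -> hotel
i=3: BASE=lima L=bravo R=kilo all differ -> CONFLICT
i=4: BASE=lima L=echo R=kilo all differ -> CONFLICT
i=5: L=bravo R=bravo -> agree -> bravo
i=6: L=india R=india -> agree -> india
i=7: BASE=kilo L=lima R=foxtrot all differ -> CONFLICT
Index 6 -> india

Answer: india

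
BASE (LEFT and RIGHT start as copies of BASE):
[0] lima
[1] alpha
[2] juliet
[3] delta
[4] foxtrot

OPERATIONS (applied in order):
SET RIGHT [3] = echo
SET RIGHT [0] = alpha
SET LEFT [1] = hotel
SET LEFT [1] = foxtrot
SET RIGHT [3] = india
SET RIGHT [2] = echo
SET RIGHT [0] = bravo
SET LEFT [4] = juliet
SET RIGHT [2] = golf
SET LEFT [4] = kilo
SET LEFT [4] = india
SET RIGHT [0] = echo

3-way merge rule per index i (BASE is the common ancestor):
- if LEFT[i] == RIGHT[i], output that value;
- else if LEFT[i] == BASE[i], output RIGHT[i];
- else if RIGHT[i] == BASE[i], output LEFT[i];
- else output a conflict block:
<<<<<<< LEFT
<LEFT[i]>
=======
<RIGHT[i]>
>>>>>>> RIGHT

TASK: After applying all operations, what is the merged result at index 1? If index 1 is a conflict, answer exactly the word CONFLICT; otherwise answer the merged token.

Answer: foxtrot

Derivation:
Final LEFT:  [lima, foxtrot, juliet, delta, india]
Final RIGHT: [echo, alpha, golf, india, foxtrot]
i=0: L=lima=BASE, R=echo -> take RIGHT -> echo
i=1: L=foxtrot, R=alpha=BASE -> take LEFT -> foxtrot
i=2: L=juliet=BASE, R=golf -> take RIGHT -> golf
i=3: L=delta=BASE, R=india -> take RIGHT -> india
i=4: L=india, R=foxtrot=BASE -> take LEFT -> india
Index 1 -> foxtrot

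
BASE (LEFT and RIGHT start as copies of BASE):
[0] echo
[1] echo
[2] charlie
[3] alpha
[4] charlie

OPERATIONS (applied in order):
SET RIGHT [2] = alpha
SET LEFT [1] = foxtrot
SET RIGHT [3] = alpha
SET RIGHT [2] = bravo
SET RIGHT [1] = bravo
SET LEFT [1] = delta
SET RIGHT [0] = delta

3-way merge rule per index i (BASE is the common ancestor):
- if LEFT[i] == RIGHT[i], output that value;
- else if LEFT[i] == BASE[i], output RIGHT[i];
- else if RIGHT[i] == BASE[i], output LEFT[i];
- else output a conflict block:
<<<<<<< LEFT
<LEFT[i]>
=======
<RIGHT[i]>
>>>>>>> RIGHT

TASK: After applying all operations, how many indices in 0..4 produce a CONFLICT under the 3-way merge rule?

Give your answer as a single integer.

Answer: 1

Derivation:
Final LEFT:  [echo, delta, charlie, alpha, charlie]
Final RIGHT: [delta, bravo, bravo, alpha, charlie]
i=0: L=echo=BASE, R=delta -> take RIGHT -> delta
i=1: BASE=echo L=delta R=bravo all differ -> CONFLICT
i=2: L=charlie=BASE, R=bravo -> take RIGHT -> bravo
i=3: L=alpha R=alpha -> agree -> alpha
i=4: L=charlie R=charlie -> agree -> charlie
Conflict count: 1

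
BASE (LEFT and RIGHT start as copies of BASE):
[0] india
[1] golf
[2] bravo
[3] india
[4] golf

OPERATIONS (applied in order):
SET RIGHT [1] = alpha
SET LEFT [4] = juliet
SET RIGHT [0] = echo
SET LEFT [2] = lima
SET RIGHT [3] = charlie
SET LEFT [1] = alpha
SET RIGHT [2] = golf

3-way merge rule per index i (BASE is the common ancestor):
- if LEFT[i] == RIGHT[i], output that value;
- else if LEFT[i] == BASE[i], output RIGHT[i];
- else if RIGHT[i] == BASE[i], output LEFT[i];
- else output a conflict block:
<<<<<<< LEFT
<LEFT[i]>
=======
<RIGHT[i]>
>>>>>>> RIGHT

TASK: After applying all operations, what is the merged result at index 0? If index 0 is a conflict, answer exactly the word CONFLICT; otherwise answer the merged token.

Final LEFT:  [india, alpha, lima, india, juliet]
Final RIGHT: [echo, alpha, golf, charlie, golf]
i=0: L=india=BASE, R=echo -> take RIGHT -> echo
i=1: L=alpha R=alpha -> agree -> alpha
i=2: BASE=bravo L=lima R=golf all differ -> CONFLICT
i=3: L=india=BASE, R=charlie -> take RIGHT -> charlie
i=4: L=juliet, R=golf=BASE -> take LEFT -> juliet
Index 0 -> echo

Answer: echo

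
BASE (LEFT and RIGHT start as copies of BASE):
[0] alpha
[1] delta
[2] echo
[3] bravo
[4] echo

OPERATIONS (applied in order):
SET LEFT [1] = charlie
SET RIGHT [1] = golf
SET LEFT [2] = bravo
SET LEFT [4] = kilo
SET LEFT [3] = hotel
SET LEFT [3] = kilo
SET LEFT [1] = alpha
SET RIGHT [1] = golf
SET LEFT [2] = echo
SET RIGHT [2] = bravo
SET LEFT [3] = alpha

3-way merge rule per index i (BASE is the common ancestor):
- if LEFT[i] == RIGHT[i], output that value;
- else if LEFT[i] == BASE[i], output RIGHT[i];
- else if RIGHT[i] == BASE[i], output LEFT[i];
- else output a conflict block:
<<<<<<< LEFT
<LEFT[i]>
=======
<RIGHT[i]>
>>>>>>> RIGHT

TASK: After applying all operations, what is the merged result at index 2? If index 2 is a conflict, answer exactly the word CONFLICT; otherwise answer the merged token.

Answer: bravo

Derivation:
Final LEFT:  [alpha, alpha, echo, alpha, kilo]
Final RIGHT: [alpha, golf, bravo, bravo, echo]
i=0: L=alpha R=alpha -> agree -> alpha
i=1: BASE=delta L=alpha R=golf all differ -> CONFLICT
i=2: L=echo=BASE, R=bravo -> take RIGHT -> bravo
i=3: L=alpha, R=bravo=BASE -> take LEFT -> alpha
i=4: L=kilo, R=echo=BASE -> take LEFT -> kilo
Index 2 -> bravo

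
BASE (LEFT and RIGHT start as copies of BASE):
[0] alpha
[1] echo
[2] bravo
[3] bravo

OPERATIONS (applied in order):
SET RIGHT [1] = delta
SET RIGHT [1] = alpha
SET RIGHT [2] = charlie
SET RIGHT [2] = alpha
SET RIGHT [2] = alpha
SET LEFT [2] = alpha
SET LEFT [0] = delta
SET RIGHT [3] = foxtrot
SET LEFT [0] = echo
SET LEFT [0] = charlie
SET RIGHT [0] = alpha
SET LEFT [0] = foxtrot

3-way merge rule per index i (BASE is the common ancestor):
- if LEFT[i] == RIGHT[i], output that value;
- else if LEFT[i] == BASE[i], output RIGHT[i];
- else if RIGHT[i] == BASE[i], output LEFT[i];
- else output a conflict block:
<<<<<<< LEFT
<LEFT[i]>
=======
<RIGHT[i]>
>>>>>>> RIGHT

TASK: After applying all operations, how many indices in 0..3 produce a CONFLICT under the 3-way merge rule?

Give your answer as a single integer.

Final LEFT:  [foxtrot, echo, alpha, bravo]
Final RIGHT: [alpha, alpha, alpha, foxtrot]
i=0: L=foxtrot, R=alpha=BASE -> take LEFT -> foxtrot
i=1: L=echo=BASE, R=alpha -> take RIGHT -> alpha
i=2: L=alpha R=alpha -> agree -> alpha
i=3: L=bravo=BASE, R=foxtrot -> take RIGHT -> foxtrot
Conflict count: 0

Answer: 0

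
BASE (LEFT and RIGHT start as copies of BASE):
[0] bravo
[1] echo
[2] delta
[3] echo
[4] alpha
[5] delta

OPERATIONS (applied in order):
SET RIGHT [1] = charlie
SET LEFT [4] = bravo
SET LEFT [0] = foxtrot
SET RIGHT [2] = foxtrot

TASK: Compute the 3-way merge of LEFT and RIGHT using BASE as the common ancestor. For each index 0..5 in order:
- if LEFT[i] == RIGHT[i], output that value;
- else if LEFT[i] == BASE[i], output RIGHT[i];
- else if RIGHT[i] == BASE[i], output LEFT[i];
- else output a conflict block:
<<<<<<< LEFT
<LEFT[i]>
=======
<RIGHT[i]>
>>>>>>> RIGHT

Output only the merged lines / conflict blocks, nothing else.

Final LEFT:  [foxtrot, echo, delta, echo, bravo, delta]
Final RIGHT: [bravo, charlie, foxtrot, echo, alpha, delta]
i=0: L=foxtrot, R=bravo=BASE -> take LEFT -> foxtrot
i=1: L=echo=BASE, R=charlie -> take RIGHT -> charlie
i=2: L=delta=BASE, R=foxtrot -> take RIGHT -> foxtrot
i=3: L=echo R=echo -> agree -> echo
i=4: L=bravo, R=alpha=BASE -> take LEFT -> bravo
i=5: L=delta R=delta -> agree -> delta

Answer: foxtrot
charlie
foxtrot
echo
bravo
delta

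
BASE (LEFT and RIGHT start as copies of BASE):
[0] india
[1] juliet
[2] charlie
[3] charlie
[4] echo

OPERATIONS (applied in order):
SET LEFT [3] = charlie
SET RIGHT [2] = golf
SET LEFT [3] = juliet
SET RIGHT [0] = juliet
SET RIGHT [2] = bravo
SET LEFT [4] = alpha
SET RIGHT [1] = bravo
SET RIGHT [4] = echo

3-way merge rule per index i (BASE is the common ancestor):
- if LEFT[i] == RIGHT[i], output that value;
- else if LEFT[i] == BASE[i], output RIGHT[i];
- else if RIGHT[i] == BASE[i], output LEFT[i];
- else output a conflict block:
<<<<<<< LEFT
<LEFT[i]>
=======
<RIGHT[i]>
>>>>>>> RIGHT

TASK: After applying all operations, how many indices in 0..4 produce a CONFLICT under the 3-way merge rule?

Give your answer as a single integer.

Answer: 0

Derivation:
Final LEFT:  [india, juliet, charlie, juliet, alpha]
Final RIGHT: [juliet, bravo, bravo, charlie, echo]
i=0: L=india=BASE, R=juliet -> take RIGHT -> juliet
i=1: L=juliet=BASE, R=bravo -> take RIGHT -> bravo
i=2: L=charlie=BASE, R=bravo -> take RIGHT -> bravo
i=3: L=juliet, R=charlie=BASE -> take LEFT -> juliet
i=4: L=alpha, R=echo=BASE -> take LEFT -> alpha
Conflict count: 0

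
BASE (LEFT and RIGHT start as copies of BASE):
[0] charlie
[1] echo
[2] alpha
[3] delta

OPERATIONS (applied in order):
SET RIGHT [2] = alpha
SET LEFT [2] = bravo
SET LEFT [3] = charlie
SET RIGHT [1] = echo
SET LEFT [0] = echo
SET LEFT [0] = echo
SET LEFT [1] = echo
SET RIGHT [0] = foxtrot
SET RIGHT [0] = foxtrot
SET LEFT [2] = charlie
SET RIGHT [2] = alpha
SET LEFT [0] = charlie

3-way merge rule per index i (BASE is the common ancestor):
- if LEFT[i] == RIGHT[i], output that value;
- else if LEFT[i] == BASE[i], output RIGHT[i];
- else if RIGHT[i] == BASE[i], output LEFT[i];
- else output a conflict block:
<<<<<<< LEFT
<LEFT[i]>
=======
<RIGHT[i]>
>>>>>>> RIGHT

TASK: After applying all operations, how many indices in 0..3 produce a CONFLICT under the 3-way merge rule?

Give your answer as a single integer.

Final LEFT:  [charlie, echo, charlie, charlie]
Final RIGHT: [foxtrot, echo, alpha, delta]
i=0: L=charlie=BASE, R=foxtrot -> take RIGHT -> foxtrot
i=1: L=echo R=echo -> agree -> echo
i=2: L=charlie, R=alpha=BASE -> take LEFT -> charlie
i=3: L=charlie, R=delta=BASE -> take LEFT -> charlie
Conflict count: 0

Answer: 0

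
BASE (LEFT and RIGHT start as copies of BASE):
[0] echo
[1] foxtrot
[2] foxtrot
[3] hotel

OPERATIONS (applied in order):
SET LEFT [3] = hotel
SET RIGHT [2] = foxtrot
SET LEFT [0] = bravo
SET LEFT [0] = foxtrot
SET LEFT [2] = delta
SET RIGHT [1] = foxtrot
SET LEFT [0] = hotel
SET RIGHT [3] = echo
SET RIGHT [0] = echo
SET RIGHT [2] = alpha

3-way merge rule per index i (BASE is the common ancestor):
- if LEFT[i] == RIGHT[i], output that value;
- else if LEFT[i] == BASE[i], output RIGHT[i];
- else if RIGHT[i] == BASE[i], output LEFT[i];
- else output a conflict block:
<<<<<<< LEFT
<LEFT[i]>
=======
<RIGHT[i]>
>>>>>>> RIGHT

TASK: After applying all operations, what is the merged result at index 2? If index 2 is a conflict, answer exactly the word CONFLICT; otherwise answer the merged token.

Answer: CONFLICT

Derivation:
Final LEFT:  [hotel, foxtrot, delta, hotel]
Final RIGHT: [echo, foxtrot, alpha, echo]
i=0: L=hotel, R=echo=BASE -> take LEFT -> hotel
i=1: L=foxtrot R=foxtrot -> agree -> foxtrot
i=2: BASE=foxtrot L=delta R=alpha all differ -> CONFLICT
i=3: L=hotel=BASE, R=echo -> take RIGHT -> echo
Index 2 -> CONFLICT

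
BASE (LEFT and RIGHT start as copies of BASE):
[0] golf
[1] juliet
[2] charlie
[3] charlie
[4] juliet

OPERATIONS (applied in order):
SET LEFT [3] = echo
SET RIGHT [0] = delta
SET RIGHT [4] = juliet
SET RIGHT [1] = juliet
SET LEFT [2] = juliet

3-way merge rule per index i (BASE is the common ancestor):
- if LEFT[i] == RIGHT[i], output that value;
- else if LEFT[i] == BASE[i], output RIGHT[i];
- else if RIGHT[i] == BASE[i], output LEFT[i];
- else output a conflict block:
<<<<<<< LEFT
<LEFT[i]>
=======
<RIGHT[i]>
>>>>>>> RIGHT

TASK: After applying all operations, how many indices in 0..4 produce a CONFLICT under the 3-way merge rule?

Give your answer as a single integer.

Answer: 0

Derivation:
Final LEFT:  [golf, juliet, juliet, echo, juliet]
Final RIGHT: [delta, juliet, charlie, charlie, juliet]
i=0: L=golf=BASE, R=delta -> take RIGHT -> delta
i=1: L=juliet R=juliet -> agree -> juliet
i=2: L=juliet, R=charlie=BASE -> take LEFT -> juliet
i=3: L=echo, R=charlie=BASE -> take LEFT -> echo
i=4: L=juliet R=juliet -> agree -> juliet
Conflict count: 0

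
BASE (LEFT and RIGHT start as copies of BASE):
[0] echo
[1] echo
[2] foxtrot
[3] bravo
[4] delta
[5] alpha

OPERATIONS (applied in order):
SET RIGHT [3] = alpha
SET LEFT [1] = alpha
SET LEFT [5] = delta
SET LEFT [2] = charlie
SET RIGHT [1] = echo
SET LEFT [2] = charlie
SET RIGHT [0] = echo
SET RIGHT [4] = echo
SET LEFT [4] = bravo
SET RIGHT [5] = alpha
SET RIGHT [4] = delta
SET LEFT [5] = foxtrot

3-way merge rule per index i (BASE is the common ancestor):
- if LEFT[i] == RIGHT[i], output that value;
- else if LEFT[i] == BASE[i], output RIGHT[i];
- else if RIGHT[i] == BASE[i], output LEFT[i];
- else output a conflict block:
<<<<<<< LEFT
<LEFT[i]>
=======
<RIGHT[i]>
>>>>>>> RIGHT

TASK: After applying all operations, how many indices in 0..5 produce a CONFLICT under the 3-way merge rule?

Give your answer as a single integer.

Answer: 0

Derivation:
Final LEFT:  [echo, alpha, charlie, bravo, bravo, foxtrot]
Final RIGHT: [echo, echo, foxtrot, alpha, delta, alpha]
i=0: L=echo R=echo -> agree -> echo
i=1: L=alpha, R=echo=BASE -> take LEFT -> alpha
i=2: L=charlie, R=foxtrot=BASE -> take LEFT -> charlie
i=3: L=bravo=BASE, R=alpha -> take RIGHT -> alpha
i=4: L=bravo, R=delta=BASE -> take LEFT -> bravo
i=5: L=foxtrot, R=alpha=BASE -> take LEFT -> foxtrot
Conflict count: 0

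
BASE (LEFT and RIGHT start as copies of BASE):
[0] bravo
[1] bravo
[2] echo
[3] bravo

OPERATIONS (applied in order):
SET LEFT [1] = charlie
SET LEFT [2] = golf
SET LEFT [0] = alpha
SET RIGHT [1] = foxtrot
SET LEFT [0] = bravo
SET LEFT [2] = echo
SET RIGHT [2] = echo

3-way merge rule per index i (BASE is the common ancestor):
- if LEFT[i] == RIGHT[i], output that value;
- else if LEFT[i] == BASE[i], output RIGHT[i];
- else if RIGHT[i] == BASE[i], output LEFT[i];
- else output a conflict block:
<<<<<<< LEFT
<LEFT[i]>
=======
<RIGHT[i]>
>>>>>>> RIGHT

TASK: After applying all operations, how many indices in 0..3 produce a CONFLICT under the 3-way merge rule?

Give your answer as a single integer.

Answer: 1

Derivation:
Final LEFT:  [bravo, charlie, echo, bravo]
Final RIGHT: [bravo, foxtrot, echo, bravo]
i=0: L=bravo R=bravo -> agree -> bravo
i=1: BASE=bravo L=charlie R=foxtrot all differ -> CONFLICT
i=2: L=echo R=echo -> agree -> echo
i=3: L=bravo R=bravo -> agree -> bravo
Conflict count: 1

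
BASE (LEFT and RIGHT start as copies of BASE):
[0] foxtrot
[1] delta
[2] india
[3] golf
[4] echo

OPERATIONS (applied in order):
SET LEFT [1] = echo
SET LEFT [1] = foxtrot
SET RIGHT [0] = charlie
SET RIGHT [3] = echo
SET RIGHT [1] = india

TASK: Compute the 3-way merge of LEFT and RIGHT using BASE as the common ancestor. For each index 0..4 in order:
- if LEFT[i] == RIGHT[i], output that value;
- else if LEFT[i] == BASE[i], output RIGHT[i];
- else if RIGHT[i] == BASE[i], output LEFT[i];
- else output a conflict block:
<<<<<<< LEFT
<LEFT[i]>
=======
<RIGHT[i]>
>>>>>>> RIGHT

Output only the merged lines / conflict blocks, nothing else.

Answer: charlie
<<<<<<< LEFT
foxtrot
=======
india
>>>>>>> RIGHT
india
echo
echo

Derivation:
Final LEFT:  [foxtrot, foxtrot, india, golf, echo]
Final RIGHT: [charlie, india, india, echo, echo]
i=0: L=foxtrot=BASE, R=charlie -> take RIGHT -> charlie
i=1: BASE=delta L=foxtrot R=india all differ -> CONFLICT
i=2: L=india R=india -> agree -> india
i=3: L=golf=BASE, R=echo -> take RIGHT -> echo
i=4: L=echo R=echo -> agree -> echo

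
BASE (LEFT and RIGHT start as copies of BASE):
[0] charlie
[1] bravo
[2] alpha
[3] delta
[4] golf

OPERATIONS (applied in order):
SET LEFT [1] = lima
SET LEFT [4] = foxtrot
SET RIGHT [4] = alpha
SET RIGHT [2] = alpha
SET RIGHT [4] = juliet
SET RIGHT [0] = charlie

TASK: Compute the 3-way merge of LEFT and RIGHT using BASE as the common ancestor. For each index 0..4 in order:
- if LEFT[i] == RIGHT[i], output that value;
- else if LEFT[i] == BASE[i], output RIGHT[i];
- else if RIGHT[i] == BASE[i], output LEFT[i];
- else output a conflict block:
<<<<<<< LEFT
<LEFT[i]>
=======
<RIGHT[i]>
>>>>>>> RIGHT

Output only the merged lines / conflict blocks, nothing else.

Answer: charlie
lima
alpha
delta
<<<<<<< LEFT
foxtrot
=======
juliet
>>>>>>> RIGHT

Derivation:
Final LEFT:  [charlie, lima, alpha, delta, foxtrot]
Final RIGHT: [charlie, bravo, alpha, delta, juliet]
i=0: L=charlie R=charlie -> agree -> charlie
i=1: L=lima, R=bravo=BASE -> take LEFT -> lima
i=2: L=alpha R=alpha -> agree -> alpha
i=3: L=delta R=delta -> agree -> delta
i=4: BASE=golf L=foxtrot R=juliet all differ -> CONFLICT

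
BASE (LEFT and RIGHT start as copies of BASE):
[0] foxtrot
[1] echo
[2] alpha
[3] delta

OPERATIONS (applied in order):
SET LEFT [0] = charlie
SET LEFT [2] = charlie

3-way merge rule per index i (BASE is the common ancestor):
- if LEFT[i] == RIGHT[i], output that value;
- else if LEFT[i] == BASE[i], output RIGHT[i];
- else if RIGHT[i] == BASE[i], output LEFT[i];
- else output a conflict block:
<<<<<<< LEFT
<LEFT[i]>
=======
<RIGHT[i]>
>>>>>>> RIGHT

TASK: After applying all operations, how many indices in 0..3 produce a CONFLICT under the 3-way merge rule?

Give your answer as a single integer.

Answer: 0

Derivation:
Final LEFT:  [charlie, echo, charlie, delta]
Final RIGHT: [foxtrot, echo, alpha, delta]
i=0: L=charlie, R=foxtrot=BASE -> take LEFT -> charlie
i=1: L=echo R=echo -> agree -> echo
i=2: L=charlie, R=alpha=BASE -> take LEFT -> charlie
i=3: L=delta R=delta -> agree -> delta
Conflict count: 0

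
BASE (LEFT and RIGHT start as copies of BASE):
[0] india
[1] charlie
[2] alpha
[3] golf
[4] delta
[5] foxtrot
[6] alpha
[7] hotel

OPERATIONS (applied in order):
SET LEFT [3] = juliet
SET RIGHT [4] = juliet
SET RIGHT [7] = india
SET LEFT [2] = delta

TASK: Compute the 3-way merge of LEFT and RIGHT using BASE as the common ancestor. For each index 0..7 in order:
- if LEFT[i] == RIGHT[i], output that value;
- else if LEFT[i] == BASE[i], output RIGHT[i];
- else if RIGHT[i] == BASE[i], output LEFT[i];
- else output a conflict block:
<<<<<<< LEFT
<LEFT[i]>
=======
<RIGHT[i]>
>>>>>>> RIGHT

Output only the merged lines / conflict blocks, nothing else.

Final LEFT:  [india, charlie, delta, juliet, delta, foxtrot, alpha, hotel]
Final RIGHT: [india, charlie, alpha, golf, juliet, foxtrot, alpha, india]
i=0: L=india R=india -> agree -> india
i=1: L=charlie R=charlie -> agree -> charlie
i=2: L=delta, R=alpha=BASE -> take LEFT -> delta
i=3: L=juliet, R=golf=BASE -> take LEFT -> juliet
i=4: L=delta=BASE, R=juliet -> take RIGHT -> juliet
i=5: L=foxtrot R=foxtrot -> agree -> foxtrot
i=6: L=alpha R=alpha -> agree -> alpha
i=7: L=hotel=BASE, R=india -> take RIGHT -> india

Answer: india
charlie
delta
juliet
juliet
foxtrot
alpha
india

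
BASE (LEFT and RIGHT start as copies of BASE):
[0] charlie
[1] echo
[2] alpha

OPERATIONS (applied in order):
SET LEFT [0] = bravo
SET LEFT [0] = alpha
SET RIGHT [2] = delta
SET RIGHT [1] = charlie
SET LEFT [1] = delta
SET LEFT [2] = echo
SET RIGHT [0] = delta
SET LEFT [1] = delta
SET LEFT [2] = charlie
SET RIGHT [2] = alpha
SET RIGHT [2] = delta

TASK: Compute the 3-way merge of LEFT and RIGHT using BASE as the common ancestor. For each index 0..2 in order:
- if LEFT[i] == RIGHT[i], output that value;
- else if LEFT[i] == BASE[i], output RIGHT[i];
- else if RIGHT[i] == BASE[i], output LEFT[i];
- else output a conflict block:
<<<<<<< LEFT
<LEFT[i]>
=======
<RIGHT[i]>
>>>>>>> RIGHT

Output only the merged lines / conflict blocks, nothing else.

Final LEFT:  [alpha, delta, charlie]
Final RIGHT: [delta, charlie, delta]
i=0: BASE=charlie L=alpha R=delta all differ -> CONFLICT
i=1: BASE=echo L=delta R=charlie all differ -> CONFLICT
i=2: BASE=alpha L=charlie R=delta all differ -> CONFLICT

Answer: <<<<<<< LEFT
alpha
=======
delta
>>>>>>> RIGHT
<<<<<<< LEFT
delta
=======
charlie
>>>>>>> RIGHT
<<<<<<< LEFT
charlie
=======
delta
>>>>>>> RIGHT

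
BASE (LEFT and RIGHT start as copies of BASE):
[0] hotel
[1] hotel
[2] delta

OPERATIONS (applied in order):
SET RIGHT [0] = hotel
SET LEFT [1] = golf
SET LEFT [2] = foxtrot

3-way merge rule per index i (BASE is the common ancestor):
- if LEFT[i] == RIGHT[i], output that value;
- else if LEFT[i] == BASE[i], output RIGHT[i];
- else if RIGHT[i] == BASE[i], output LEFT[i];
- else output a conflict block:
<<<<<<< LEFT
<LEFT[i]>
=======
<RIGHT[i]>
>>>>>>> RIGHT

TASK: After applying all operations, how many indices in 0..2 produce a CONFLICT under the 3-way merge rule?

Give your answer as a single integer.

Final LEFT:  [hotel, golf, foxtrot]
Final RIGHT: [hotel, hotel, delta]
i=0: L=hotel R=hotel -> agree -> hotel
i=1: L=golf, R=hotel=BASE -> take LEFT -> golf
i=2: L=foxtrot, R=delta=BASE -> take LEFT -> foxtrot
Conflict count: 0

Answer: 0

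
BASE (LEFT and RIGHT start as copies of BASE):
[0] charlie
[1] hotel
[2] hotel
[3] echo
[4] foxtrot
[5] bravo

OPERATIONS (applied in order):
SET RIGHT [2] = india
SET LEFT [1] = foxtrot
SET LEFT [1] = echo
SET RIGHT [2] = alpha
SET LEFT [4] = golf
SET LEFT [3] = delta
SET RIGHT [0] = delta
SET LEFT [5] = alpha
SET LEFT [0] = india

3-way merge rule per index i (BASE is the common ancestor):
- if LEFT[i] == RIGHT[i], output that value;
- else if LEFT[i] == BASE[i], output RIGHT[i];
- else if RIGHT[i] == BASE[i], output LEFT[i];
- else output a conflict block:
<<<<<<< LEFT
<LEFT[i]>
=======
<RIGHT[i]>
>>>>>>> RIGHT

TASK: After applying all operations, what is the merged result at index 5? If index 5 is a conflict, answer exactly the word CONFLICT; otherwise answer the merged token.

Answer: alpha

Derivation:
Final LEFT:  [india, echo, hotel, delta, golf, alpha]
Final RIGHT: [delta, hotel, alpha, echo, foxtrot, bravo]
i=0: BASE=charlie L=india R=delta all differ -> CONFLICT
i=1: L=echo, R=hotel=BASE -> take LEFT -> echo
i=2: L=hotel=BASE, R=alpha -> take RIGHT -> alpha
i=3: L=delta, R=echo=BASE -> take LEFT -> delta
i=4: L=golf, R=foxtrot=BASE -> take LEFT -> golf
i=5: L=alpha, R=bravo=BASE -> take LEFT -> alpha
Index 5 -> alpha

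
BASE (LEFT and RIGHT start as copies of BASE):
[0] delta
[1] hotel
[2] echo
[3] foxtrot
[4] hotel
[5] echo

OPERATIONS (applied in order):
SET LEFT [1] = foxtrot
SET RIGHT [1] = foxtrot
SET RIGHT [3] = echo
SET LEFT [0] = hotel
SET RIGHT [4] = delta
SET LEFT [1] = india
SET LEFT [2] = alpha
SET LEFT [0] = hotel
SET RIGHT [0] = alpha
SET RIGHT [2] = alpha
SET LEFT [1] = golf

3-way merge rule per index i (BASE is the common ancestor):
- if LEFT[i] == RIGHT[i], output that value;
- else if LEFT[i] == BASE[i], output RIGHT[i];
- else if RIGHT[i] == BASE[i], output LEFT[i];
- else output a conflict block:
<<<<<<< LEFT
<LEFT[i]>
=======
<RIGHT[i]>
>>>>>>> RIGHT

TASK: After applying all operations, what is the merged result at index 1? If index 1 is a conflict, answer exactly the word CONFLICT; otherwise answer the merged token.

Final LEFT:  [hotel, golf, alpha, foxtrot, hotel, echo]
Final RIGHT: [alpha, foxtrot, alpha, echo, delta, echo]
i=0: BASE=delta L=hotel R=alpha all differ -> CONFLICT
i=1: BASE=hotel L=golf R=foxtrot all differ -> CONFLICT
i=2: L=alpha R=alpha -> agree -> alpha
i=3: L=foxtrot=BASE, R=echo -> take RIGHT -> echo
i=4: L=hotel=BASE, R=delta -> take RIGHT -> delta
i=5: L=echo R=echo -> agree -> echo
Index 1 -> CONFLICT

Answer: CONFLICT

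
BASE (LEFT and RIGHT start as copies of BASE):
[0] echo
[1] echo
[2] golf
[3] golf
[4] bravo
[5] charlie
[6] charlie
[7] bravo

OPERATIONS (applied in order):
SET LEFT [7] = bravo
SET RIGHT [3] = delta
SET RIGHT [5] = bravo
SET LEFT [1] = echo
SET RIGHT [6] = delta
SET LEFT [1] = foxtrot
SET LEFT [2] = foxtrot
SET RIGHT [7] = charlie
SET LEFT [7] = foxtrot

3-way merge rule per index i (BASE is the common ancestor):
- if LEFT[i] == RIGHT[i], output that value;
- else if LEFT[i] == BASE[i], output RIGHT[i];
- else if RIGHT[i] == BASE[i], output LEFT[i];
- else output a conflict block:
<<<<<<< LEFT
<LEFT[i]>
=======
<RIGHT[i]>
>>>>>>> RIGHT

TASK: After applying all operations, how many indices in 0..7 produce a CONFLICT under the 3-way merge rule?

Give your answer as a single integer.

Answer: 1

Derivation:
Final LEFT:  [echo, foxtrot, foxtrot, golf, bravo, charlie, charlie, foxtrot]
Final RIGHT: [echo, echo, golf, delta, bravo, bravo, delta, charlie]
i=0: L=echo R=echo -> agree -> echo
i=1: L=foxtrot, R=echo=BASE -> take LEFT -> foxtrot
i=2: L=foxtrot, R=golf=BASE -> take LEFT -> foxtrot
i=3: L=golf=BASE, R=delta -> take RIGHT -> delta
i=4: L=bravo R=bravo -> agree -> bravo
i=5: L=charlie=BASE, R=bravo -> take RIGHT -> bravo
i=6: L=charlie=BASE, R=delta -> take RIGHT -> delta
i=7: BASE=bravo L=foxtrot R=charlie all differ -> CONFLICT
Conflict count: 1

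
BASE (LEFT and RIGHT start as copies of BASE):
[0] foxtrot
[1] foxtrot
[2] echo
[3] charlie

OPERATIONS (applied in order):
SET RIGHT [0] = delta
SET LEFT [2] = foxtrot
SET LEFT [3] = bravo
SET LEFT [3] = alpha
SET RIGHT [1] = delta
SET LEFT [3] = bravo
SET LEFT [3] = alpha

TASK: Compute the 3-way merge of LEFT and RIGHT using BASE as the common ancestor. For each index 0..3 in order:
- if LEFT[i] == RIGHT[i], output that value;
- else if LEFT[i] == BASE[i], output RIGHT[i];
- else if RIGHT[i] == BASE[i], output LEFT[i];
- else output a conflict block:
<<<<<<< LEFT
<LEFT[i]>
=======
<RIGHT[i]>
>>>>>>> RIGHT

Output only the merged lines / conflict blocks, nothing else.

Final LEFT:  [foxtrot, foxtrot, foxtrot, alpha]
Final RIGHT: [delta, delta, echo, charlie]
i=0: L=foxtrot=BASE, R=delta -> take RIGHT -> delta
i=1: L=foxtrot=BASE, R=delta -> take RIGHT -> delta
i=2: L=foxtrot, R=echo=BASE -> take LEFT -> foxtrot
i=3: L=alpha, R=charlie=BASE -> take LEFT -> alpha

Answer: delta
delta
foxtrot
alpha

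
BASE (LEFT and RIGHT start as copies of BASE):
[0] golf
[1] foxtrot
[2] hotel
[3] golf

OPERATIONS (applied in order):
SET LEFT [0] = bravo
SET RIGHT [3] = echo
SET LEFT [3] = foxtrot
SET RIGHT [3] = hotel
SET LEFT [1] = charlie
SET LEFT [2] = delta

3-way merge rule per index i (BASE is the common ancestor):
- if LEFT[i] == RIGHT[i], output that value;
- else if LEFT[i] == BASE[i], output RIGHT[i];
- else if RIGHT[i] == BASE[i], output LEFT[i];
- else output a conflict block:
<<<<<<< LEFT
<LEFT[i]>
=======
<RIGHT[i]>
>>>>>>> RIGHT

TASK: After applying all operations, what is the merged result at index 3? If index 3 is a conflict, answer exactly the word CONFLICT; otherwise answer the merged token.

Final LEFT:  [bravo, charlie, delta, foxtrot]
Final RIGHT: [golf, foxtrot, hotel, hotel]
i=0: L=bravo, R=golf=BASE -> take LEFT -> bravo
i=1: L=charlie, R=foxtrot=BASE -> take LEFT -> charlie
i=2: L=delta, R=hotel=BASE -> take LEFT -> delta
i=3: BASE=golf L=foxtrot R=hotel all differ -> CONFLICT
Index 3 -> CONFLICT

Answer: CONFLICT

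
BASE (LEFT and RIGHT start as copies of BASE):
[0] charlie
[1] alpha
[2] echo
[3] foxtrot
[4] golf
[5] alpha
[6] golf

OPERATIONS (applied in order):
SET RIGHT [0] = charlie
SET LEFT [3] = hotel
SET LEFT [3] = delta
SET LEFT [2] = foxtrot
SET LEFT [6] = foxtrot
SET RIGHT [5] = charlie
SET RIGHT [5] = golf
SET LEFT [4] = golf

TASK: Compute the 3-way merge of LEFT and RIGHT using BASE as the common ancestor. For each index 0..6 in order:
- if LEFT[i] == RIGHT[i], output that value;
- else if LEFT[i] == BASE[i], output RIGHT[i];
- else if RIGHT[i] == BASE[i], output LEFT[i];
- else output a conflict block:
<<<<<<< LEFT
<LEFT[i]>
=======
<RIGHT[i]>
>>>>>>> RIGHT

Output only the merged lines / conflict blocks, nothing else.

Answer: charlie
alpha
foxtrot
delta
golf
golf
foxtrot

Derivation:
Final LEFT:  [charlie, alpha, foxtrot, delta, golf, alpha, foxtrot]
Final RIGHT: [charlie, alpha, echo, foxtrot, golf, golf, golf]
i=0: L=charlie R=charlie -> agree -> charlie
i=1: L=alpha R=alpha -> agree -> alpha
i=2: L=foxtrot, R=echo=BASE -> take LEFT -> foxtrot
i=3: L=delta, R=foxtrot=BASE -> take LEFT -> delta
i=4: L=golf R=golf -> agree -> golf
i=5: L=alpha=BASE, R=golf -> take RIGHT -> golf
i=6: L=foxtrot, R=golf=BASE -> take LEFT -> foxtrot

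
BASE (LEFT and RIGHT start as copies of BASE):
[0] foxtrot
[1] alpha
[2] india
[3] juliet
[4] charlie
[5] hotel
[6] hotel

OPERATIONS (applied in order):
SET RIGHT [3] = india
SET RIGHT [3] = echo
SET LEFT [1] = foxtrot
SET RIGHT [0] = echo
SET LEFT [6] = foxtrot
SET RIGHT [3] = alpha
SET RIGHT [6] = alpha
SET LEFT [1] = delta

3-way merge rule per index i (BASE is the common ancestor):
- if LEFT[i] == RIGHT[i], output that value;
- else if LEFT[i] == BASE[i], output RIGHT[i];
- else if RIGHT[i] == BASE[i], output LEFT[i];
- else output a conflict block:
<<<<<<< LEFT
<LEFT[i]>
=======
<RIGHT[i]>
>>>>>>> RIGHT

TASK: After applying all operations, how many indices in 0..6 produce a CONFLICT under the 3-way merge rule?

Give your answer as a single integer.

Final LEFT:  [foxtrot, delta, india, juliet, charlie, hotel, foxtrot]
Final RIGHT: [echo, alpha, india, alpha, charlie, hotel, alpha]
i=0: L=foxtrot=BASE, R=echo -> take RIGHT -> echo
i=1: L=delta, R=alpha=BASE -> take LEFT -> delta
i=2: L=india R=india -> agree -> india
i=3: L=juliet=BASE, R=alpha -> take RIGHT -> alpha
i=4: L=charlie R=charlie -> agree -> charlie
i=5: L=hotel R=hotel -> agree -> hotel
i=6: BASE=hotel L=foxtrot R=alpha all differ -> CONFLICT
Conflict count: 1

Answer: 1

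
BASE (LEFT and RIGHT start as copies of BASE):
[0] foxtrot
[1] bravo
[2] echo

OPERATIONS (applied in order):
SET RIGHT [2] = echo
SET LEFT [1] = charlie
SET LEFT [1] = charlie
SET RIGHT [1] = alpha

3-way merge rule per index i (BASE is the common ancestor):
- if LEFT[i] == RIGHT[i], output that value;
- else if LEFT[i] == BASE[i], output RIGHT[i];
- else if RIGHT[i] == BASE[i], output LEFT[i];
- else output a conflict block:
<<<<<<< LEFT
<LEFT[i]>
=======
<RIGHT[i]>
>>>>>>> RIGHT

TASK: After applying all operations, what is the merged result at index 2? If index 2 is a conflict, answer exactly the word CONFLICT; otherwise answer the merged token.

Answer: echo

Derivation:
Final LEFT:  [foxtrot, charlie, echo]
Final RIGHT: [foxtrot, alpha, echo]
i=0: L=foxtrot R=foxtrot -> agree -> foxtrot
i=1: BASE=bravo L=charlie R=alpha all differ -> CONFLICT
i=2: L=echo R=echo -> agree -> echo
Index 2 -> echo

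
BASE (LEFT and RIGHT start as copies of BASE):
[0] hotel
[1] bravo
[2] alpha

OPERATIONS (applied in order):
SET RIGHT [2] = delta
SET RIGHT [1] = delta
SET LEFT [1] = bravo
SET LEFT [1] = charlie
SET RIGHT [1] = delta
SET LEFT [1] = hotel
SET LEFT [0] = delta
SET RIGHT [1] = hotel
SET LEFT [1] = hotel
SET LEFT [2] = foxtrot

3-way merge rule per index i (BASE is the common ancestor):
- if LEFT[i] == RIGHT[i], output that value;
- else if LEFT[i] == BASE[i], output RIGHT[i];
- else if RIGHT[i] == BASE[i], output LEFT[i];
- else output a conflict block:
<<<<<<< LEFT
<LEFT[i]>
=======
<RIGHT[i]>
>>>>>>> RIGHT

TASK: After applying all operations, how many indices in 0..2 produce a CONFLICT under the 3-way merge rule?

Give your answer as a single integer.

Answer: 1

Derivation:
Final LEFT:  [delta, hotel, foxtrot]
Final RIGHT: [hotel, hotel, delta]
i=0: L=delta, R=hotel=BASE -> take LEFT -> delta
i=1: L=hotel R=hotel -> agree -> hotel
i=2: BASE=alpha L=foxtrot R=delta all differ -> CONFLICT
Conflict count: 1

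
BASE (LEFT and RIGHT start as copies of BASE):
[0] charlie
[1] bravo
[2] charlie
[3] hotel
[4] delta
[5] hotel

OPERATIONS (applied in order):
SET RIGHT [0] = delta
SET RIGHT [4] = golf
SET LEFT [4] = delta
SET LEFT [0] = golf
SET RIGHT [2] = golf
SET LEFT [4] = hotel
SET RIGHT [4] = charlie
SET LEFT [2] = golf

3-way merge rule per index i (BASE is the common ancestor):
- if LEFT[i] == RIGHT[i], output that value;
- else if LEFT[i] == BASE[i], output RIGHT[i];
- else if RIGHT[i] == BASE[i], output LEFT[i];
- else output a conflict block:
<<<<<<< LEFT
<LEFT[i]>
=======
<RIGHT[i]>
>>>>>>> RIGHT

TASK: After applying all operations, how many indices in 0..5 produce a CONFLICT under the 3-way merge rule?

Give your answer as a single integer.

Final LEFT:  [golf, bravo, golf, hotel, hotel, hotel]
Final RIGHT: [delta, bravo, golf, hotel, charlie, hotel]
i=0: BASE=charlie L=golf R=delta all differ -> CONFLICT
i=1: L=bravo R=bravo -> agree -> bravo
i=2: L=golf R=golf -> agree -> golf
i=3: L=hotel R=hotel -> agree -> hotel
i=4: BASE=delta L=hotel R=charlie all differ -> CONFLICT
i=5: L=hotel R=hotel -> agree -> hotel
Conflict count: 2

Answer: 2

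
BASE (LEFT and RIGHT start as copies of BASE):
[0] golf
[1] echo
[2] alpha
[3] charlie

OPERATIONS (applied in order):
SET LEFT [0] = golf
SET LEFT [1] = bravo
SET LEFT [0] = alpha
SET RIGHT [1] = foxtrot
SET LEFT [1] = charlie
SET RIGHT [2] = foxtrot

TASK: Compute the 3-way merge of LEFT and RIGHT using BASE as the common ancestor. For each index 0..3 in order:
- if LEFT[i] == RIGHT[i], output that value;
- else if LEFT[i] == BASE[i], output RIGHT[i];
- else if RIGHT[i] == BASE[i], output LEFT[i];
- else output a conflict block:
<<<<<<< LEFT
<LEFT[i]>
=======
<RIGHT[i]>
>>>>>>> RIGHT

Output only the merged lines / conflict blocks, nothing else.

Final LEFT:  [alpha, charlie, alpha, charlie]
Final RIGHT: [golf, foxtrot, foxtrot, charlie]
i=0: L=alpha, R=golf=BASE -> take LEFT -> alpha
i=1: BASE=echo L=charlie R=foxtrot all differ -> CONFLICT
i=2: L=alpha=BASE, R=foxtrot -> take RIGHT -> foxtrot
i=3: L=charlie R=charlie -> agree -> charlie

Answer: alpha
<<<<<<< LEFT
charlie
=======
foxtrot
>>>>>>> RIGHT
foxtrot
charlie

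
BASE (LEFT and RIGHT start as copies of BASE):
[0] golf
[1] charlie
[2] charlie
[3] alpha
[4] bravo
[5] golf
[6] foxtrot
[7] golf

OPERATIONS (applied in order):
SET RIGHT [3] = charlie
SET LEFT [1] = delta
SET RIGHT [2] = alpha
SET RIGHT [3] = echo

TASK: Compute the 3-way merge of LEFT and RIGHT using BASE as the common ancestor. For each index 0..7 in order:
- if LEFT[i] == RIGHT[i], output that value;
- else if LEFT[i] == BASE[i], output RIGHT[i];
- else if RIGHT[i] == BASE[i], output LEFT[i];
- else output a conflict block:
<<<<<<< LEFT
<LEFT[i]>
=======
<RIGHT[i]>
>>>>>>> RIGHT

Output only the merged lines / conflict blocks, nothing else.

Final LEFT:  [golf, delta, charlie, alpha, bravo, golf, foxtrot, golf]
Final RIGHT: [golf, charlie, alpha, echo, bravo, golf, foxtrot, golf]
i=0: L=golf R=golf -> agree -> golf
i=1: L=delta, R=charlie=BASE -> take LEFT -> delta
i=2: L=charlie=BASE, R=alpha -> take RIGHT -> alpha
i=3: L=alpha=BASE, R=echo -> take RIGHT -> echo
i=4: L=bravo R=bravo -> agree -> bravo
i=5: L=golf R=golf -> agree -> golf
i=6: L=foxtrot R=foxtrot -> agree -> foxtrot
i=7: L=golf R=golf -> agree -> golf

Answer: golf
delta
alpha
echo
bravo
golf
foxtrot
golf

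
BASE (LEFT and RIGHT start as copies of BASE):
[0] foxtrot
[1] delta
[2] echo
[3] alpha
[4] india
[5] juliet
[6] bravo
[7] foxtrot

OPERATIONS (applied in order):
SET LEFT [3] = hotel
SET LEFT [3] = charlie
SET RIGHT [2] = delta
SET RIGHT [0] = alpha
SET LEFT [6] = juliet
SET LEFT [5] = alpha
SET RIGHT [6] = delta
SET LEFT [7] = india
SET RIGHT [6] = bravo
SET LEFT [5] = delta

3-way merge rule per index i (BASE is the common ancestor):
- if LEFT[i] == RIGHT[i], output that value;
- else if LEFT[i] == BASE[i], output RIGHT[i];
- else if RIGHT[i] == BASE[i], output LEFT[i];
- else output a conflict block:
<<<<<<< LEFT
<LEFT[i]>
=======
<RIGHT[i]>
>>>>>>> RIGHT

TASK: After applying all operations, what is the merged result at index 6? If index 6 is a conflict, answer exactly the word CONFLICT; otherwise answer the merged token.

Answer: juliet

Derivation:
Final LEFT:  [foxtrot, delta, echo, charlie, india, delta, juliet, india]
Final RIGHT: [alpha, delta, delta, alpha, india, juliet, bravo, foxtrot]
i=0: L=foxtrot=BASE, R=alpha -> take RIGHT -> alpha
i=1: L=delta R=delta -> agree -> delta
i=2: L=echo=BASE, R=delta -> take RIGHT -> delta
i=3: L=charlie, R=alpha=BASE -> take LEFT -> charlie
i=4: L=india R=india -> agree -> india
i=5: L=delta, R=juliet=BASE -> take LEFT -> delta
i=6: L=juliet, R=bravo=BASE -> take LEFT -> juliet
i=7: L=india, R=foxtrot=BASE -> take LEFT -> india
Index 6 -> juliet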